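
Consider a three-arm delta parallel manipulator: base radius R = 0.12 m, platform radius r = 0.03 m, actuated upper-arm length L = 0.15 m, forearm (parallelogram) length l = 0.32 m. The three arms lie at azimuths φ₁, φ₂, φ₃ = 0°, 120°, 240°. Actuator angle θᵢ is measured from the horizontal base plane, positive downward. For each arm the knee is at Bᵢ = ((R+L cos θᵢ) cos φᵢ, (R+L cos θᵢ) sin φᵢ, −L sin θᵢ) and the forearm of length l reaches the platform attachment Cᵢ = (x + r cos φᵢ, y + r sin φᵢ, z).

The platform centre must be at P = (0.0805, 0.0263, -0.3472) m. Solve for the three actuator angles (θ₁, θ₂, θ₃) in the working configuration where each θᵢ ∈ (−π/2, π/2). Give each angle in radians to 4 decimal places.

arm 1 (φ=0.0°): x'=0.0805, y'=0.0263
  A=0.0095, B=-0.3472, C=(l²−L²−A²−y'²−z²)/(2L)=-0.1381
  √(A²+B²)=0.3473;  θ1 = -1.5434+1.9797 ≈ 0.4363
rotate P by −φ2: (-0.0175, -0.0829, -0.3472)
  e−x'=0.1075;  (l²−L²−(e−x')²−y'²−z²)/2L = -0.1969
  θ2 = atan2(B,A) + arccos(C/0.3635) = 0.8726
φ3=240.0° → target in arm frame (-0.0630, 0.0566)
  A=0.1530, B=-0.3472, C=(l²−L²−A²−y'²−z²)/(2L)=-0.2242
  θ3 = atan2(B,A) + arccos(C/0.3794) = 1.0473

θ₁ = 0.4363, θ₂ = 0.8726, θ₃ = 1.0473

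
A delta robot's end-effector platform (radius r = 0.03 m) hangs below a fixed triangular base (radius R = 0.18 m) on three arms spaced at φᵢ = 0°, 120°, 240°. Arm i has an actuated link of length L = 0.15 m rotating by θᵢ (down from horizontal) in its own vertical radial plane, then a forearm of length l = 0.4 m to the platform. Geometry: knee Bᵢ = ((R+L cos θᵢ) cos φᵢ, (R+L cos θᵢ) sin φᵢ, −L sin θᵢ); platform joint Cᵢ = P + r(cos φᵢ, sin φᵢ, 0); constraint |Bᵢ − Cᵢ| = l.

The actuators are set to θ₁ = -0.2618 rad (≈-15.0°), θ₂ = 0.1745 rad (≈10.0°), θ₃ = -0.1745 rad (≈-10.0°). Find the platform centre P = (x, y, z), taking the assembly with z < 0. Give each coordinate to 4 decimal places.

(0.0211, -0.0254, -0.2516)

arm 1 at φ=0.0°: ρ1 = 0.2949;  O1 = (0.2949, 0.0000, 0.0388)
O2 = (0.2977·cos120.0°, 0.2977·sin120.0°, -0.0260) = (-0.1489, 0.2578, -0.0260)
φ3=240.0°: virtual centre (-0.1489, -0.2578, 0.0260), radius l
subtract pairs → two planes through P
[-0.8875 0.5157 -0.1297]·P = 0.0008;  [-0.8875 -0.5157 -0.0256]·P = 0.0008
Cramer: x(z) = -0.0010-0.0875z;  y(z) = 0.0000+0.1010z
sphere 1 gives Az²+Bz+C=0 with A=1.0179, B=-0.0259, C=-0.0710;  B²−4AC=0.2896;  roots -0.2516, 0.2771;  negative root z = -0.2516
x = 0.0211, y = -0.0254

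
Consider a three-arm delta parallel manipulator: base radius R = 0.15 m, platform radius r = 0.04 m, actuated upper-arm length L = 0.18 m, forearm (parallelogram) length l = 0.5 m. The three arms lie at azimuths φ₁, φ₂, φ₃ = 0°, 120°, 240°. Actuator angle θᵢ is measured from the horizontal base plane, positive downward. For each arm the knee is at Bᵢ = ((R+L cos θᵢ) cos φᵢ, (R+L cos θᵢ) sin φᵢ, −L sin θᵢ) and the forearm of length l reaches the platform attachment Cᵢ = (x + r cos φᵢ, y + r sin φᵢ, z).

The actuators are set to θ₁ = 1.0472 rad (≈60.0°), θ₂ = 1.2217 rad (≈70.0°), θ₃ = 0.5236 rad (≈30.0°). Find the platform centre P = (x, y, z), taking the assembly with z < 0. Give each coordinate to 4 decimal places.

O1 = (0.2000·cos0.0°, 0.2000·sin0.0°, -0.1559) = (0.2000, 0.0000, -0.1559)
arm 2 at φ=120.0°: (R−r)+L cos θ2 = 0.1716;  O2 = (-0.0858, 0.1486, -0.1691)
arm 3 at φ=240.0°: (R−r)+L cos θ3 = 0.2659;  O3 = (-0.1329, -0.2303, -0.0900)
eliminate P² terms by subtracting sphere 1 from 2 and 3
plane₁₂: -0.5716x+0.2972y+-0.0265z = -0.0063
det = 0.4611;  x = -0.0031+0.0584z,  y = -0.0270+0.2016z
sphere 1 gives Az²+Bz+C=0 with A=1.0441, B=0.2771, C=-0.1837;  B²−4AC=0.8441;  roots -0.5727, 0.3073;  negative root z = -0.5727
x = -0.0366, y = -0.1425

(-0.0366, -0.1425, -0.5727)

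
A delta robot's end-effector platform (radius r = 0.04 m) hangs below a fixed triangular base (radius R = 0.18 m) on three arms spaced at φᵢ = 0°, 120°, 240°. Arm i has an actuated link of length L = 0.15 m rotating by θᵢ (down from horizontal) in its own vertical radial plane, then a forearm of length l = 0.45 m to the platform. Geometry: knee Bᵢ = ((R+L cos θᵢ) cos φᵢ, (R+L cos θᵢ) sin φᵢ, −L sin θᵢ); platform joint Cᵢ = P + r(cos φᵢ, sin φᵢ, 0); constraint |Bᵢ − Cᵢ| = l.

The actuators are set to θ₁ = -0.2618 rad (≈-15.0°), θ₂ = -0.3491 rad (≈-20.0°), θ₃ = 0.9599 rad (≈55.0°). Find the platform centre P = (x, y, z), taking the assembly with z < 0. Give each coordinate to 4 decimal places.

(0.0795, 0.1537, -0.3309)

φ1=0.0°: virtual centre (0.2849, 0.0000, 0.0388), radius l
S2 = (0.2810·cos120.0°, 0.2810·sin120.0°, 0.0513) = (-0.1405, 0.2433, 0.0513)
S3 = (0.2260·cos240.0°, 0.2260·sin240.0°, -0.1229) = (-0.1130, -0.1958, -0.1229)
subtract pairs → two planes through P
plane₁₂: -0.8507x+0.4866y+0.0250z = -0.0011
Cramer: x(z) = 0.0117-0.2049z;  y(z) = 0.0182-0.4095z
sphere 1 gives Az²+Bz+C=0 with A=1.2097, B=0.0193, C=-0.1260;  B²−4AC=0.6103;  roots -0.3309, 0.3149;  negative root z = -0.3309
x = 0.0795, y = 0.1537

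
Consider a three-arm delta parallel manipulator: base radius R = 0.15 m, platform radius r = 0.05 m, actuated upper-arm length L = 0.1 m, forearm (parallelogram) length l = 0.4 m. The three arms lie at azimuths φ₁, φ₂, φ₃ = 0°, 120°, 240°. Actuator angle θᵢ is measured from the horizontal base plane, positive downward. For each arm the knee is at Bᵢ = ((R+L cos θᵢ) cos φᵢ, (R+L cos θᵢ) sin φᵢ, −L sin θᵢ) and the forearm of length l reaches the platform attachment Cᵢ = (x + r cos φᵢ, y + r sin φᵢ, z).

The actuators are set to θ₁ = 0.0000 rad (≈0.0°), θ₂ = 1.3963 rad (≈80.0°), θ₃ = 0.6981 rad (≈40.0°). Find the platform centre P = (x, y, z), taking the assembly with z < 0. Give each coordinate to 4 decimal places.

arm 1 at φ=0.0°: e+L cos θ1 = 0.2000;  centre 1 = (0.2000, 0.0000, 0.0000)
arm 2 at φ=120.0°: e+L cos θ2 = 0.1174;  centre 2 = (-0.0587, 0.1016, -0.0985)
centre 3 = (0.1766·cos240.0°, 0.1766·sin240.0°, -0.0643) = (-0.0883, -0.1529, -0.0643)
|centre ₂|²−|centre ₁|² = -0.0165;  |centre ₃|²−|centre ₁|² = -0.0047
linear system: -0.5174x+0.2033y = -0.0165−-0.1970z; -0.5766x+-0.3059y = -0.0047−-0.1286z
det = 0.2755;  x = 0.0218+-0.3136z,  y = -0.0258+0.1708z
sphere 1 gives Az²+Bz+C=0 with A=1.1275, B=0.1029, C=-0.1276;  B²−4AC=0.5860;  roots -0.3851, 0.2938;  negative root z = -0.3851
x = 0.1426, y = -0.0916

(0.1426, -0.0916, -0.3851)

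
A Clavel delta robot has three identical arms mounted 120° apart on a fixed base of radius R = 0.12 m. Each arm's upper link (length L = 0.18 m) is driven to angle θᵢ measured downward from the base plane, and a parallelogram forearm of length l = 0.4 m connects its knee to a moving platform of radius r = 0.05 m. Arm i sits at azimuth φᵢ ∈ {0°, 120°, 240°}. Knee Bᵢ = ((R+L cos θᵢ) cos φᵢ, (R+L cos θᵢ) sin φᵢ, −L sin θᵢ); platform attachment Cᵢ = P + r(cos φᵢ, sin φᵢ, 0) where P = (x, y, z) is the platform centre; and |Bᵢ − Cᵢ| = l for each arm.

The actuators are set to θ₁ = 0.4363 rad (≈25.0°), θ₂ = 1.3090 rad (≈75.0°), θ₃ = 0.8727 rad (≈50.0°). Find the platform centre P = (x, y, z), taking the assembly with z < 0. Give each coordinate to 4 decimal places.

O1 = (0.2331·cos0.0°, 0.2331·sin0.0°, -0.0761) = (0.2331, 0.0000, -0.0761)
arm 2 at φ=120.0°: e+L cos θ2 = 0.1166;  O2 = (-0.0583, 0.1010, -0.1739)
φ3=240.0°: virtual centre (-0.0928, -0.1608, -0.1379), radius l
|O₂|²−|O₁|² = -0.0163;  |O₃|²−|O₁|² = -0.0066
linear system: -0.5829x+0.2019y = -0.0163−-0.1956z; -0.6520x+-0.3216y = -0.0066−-0.1237z
det = 0.3191;  x = 0.0206+-0.2754z,  y = -0.0212+0.1738z
into |P−O₁|² = l²: 1.1060z² + 0.2618z + -0.1086 = 0;  Δ = 0.5491;  z = -0.4533 or 0.2166 → z<0 root = -0.4533
x = 0.1455, y = -0.1000

(0.1455, -0.1000, -0.4533)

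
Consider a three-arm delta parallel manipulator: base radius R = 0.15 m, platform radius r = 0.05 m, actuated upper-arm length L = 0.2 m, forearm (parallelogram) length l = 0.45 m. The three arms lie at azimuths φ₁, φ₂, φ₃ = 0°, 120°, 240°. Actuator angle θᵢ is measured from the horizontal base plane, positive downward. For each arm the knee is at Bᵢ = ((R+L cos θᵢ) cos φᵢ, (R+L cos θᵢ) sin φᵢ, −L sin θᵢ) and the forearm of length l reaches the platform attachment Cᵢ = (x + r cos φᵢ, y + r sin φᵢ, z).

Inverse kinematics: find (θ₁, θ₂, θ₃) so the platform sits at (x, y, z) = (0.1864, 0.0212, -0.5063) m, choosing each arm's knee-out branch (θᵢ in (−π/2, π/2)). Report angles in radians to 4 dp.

rotate P by −φ1: (0.1864, 0.0212, -0.5063)
  A=-0.0864, B=-0.5063, C=(l²−L²−A²−y'²−z²)/(2L)=-0.2544
  √(A²+B²)=0.5136;  θ1 = -1.7398+2.0890 ≈ 0.3491
arm 2 (φ=120.0°): x'=-0.0748, y'=-0.1720
  A=0.1748, B=-0.5063, C=(l²−L²−A²−y'²−z²)/(2L)=-0.3850
  √(A²+B²)=0.5356;  θ2 = -1.2383+2.3728 ≈ 1.1346
rotate P by −φ3: (-0.1116, 0.1508, -0.5063)
  A cos θ + B sin θ = C:  0.2116·cos θ + -0.5063·sin θ = -0.4034
  √(A²+B²)=0.5487;  θ3 = -1.1750+2.3966 ≈ 1.2216

θ₁ = 0.3491, θ₂ = 1.1346, θ₃ = 1.2216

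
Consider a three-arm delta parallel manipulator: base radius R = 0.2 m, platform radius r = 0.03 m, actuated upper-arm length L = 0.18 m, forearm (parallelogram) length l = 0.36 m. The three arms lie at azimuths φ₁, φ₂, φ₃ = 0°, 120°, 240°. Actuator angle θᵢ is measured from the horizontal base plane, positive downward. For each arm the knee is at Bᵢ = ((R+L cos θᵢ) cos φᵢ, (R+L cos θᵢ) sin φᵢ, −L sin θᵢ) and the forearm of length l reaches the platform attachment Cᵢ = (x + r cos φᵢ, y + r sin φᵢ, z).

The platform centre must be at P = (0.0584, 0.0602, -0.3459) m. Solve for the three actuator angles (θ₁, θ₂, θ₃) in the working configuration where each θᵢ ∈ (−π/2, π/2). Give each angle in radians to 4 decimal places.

arm 1 (φ=0.0°): x'=0.0584, y'=0.0602
  e−x'=0.1116;  (l²−L²−(e−x')²−y'²−z²)/2L = -0.1070
  γ=atan2(-0.3459,0.1116)=-1.2587;  ψ=arccos(-0.2944)=1.8697;  θ1=γ+ψ≈0.6110
rotate P by −φ2: (0.0229, -0.0807, -0.3459)
  e−x'=0.1471;  (l²−L²−(e−x')²−y'²−z²)/2L = -0.1405
  √(A²+B²)=0.3759;  θ2 = -1.1688+1.9539 ≈ 0.7851
arm 3 (φ=240.0°): x'=-0.0813, y'=0.0205
  e−x'=0.2513;  (l²−L²−(e−x')²−y'²−z²)/2L = -0.2390
  γ=atan2(-0.3459,0.2513)=-0.9424;  ψ=arccos(-0.5589)=2.1639;  θ3=γ+ψ≈1.2215

θ₁ = 0.6110, θ₂ = 0.7851, θ₃ = 1.2215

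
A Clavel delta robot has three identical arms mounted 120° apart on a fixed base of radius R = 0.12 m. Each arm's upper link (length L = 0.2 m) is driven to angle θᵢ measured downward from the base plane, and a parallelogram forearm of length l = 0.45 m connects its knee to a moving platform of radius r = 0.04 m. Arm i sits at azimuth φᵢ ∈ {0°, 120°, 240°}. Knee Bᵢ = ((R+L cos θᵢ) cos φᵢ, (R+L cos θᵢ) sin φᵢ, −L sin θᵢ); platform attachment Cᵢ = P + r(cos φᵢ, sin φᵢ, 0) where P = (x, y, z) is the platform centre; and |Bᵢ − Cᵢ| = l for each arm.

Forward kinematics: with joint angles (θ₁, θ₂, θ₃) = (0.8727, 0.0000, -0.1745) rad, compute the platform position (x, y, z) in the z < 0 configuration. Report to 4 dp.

(-0.1915, -0.0258, -0.3576)

S1 = (0.2086·cos0.0°, 0.2086·sin0.0°, -0.1532) = (0.2086, 0.0000, -0.1532)
S2 = (0.2800·cos120.0°, 0.2800·sin120.0°, 0.0000) = (-0.1400, 0.2425, 0.0000)
arm 3 at φ=240.0°: ρ3 = 0.2770;  S3 = (-0.1385, -0.2399, 0.0347)
|S₂|²−|S₁|² = 0.0114;  |S₃|²−|S₁|² = 0.0109
linear system: -0.6971x+0.4850y = 0.0114−0.3064z; -0.6941x+-0.4797y = 0.0109−0.3759z
det = 0.6710;  x = -0.0161+0.4907z,  y = 0.0005+0.0735z
into |P−S₁|² = l²: 1.2462z² + 0.0860z + -0.1286 = 0;  Δ = 0.6483;  z = -0.3576 or 0.2885 → z<0 root = -0.3576
x = -0.1915, y = -0.0258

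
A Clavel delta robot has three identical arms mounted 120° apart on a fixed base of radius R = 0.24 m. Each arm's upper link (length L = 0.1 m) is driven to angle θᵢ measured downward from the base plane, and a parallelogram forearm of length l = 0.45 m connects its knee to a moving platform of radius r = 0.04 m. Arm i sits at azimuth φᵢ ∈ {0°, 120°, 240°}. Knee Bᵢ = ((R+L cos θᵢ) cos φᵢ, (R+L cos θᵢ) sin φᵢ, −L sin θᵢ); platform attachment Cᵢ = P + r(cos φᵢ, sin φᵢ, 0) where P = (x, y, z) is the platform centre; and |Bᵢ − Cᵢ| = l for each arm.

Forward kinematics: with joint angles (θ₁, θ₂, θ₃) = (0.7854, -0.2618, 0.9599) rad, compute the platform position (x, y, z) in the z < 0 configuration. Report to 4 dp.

(-0.0387, 0.1005, -0.3816)

φ1=0.0°: virtual centre (0.2707, 0.0000, -0.0707), radius l
arm 2 at φ=120.0°: ρ2 = 0.2966;  S2 = (-0.1483, 0.2569, 0.0259)
φ3=240.0°: virtual centre (-0.1287, -0.2229, -0.0819), radius l
eliminate P² terms by subtracting sphere 1 from 2 and 3
linear system: -0.8380x+0.5137y = 0.0104−0.1932z; -0.7988x+-0.4458y = -0.0053−-0.0224z
Cramer: x(z) = -0.0024+0.0952z;  y(z) = 0.0163-0.2208z
quadratic in z: (1.0578)z²+(0.0823)z+(-0.1227)=0, √Δ=0.7251 → z ∈ {-0.3816, 0.3038}; z = -0.3816 (taking z<0)
x = -0.0387, y = 0.1005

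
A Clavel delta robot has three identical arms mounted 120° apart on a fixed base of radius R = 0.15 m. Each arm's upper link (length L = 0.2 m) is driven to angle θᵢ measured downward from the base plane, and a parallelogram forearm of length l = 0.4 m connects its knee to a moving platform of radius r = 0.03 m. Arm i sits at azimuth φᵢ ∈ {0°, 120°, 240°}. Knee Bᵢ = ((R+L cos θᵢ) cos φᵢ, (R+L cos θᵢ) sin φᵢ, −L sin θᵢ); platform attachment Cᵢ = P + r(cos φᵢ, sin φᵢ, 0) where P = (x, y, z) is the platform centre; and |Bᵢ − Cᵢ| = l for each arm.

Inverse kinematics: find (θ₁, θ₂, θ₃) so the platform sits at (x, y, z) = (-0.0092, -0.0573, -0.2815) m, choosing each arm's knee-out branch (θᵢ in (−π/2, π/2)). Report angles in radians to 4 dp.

arm 1 (φ=0.0°): x'=-0.0092, y'=-0.0573
  A cos θ + B sin θ = C:  0.1292·cos θ + -0.2815·sin θ = 0.0520
  √(A²+B²)=0.3097;  θ1 = -1.1405+1.4023 ≈ 0.2618
arm 2 (φ=120.0°): x'=-0.0450, y'=0.0366
  e−x'=0.1650;  (l²−L²−(e−x')²−y'²−z²)/2L = 0.0305
  √(A²+B²)=0.3263;  θ2 = -1.0406+1.4773 ≈ 0.4367
rotate P by −φ3: (0.0542, 0.0207, -0.2815)
  A=0.0658, B=-0.2815, C=(l²−L²−A²−y'²−z²)/(2L)=0.0900
  θ3 = atan2(B,A) + arccos(C/0.2891) = -0.0871

θ₁ = 0.2618, θ₂ = 0.4367, θ₃ = -0.0871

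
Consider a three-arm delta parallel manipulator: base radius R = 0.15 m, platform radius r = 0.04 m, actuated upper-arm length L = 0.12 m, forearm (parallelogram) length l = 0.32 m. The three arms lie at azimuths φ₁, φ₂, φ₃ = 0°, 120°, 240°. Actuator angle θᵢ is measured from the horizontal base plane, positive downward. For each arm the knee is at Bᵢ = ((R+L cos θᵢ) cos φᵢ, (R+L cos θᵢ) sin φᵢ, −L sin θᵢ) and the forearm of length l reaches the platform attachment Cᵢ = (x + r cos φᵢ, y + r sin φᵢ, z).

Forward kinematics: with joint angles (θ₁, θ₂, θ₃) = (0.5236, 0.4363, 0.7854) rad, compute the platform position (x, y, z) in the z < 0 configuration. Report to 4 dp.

(0.0111, 0.0368, -0.3048)

φ1=0.0°: virtual centre (0.2139, 0.0000, -0.0600), radius l
φ2=120.0°: virtual centre (-0.1094, 0.1895, -0.0507), radius l
centre 3 = (0.1949·cos240.0°, 0.1949·sin240.0°, -0.0849) = (-0.0974, -0.1687, -0.0849)
eliminate P² terms by subtracting sphere 1 from 2 and 3
plane₁₂: -0.6466x+0.3789y+0.0186z = 0.0011
det = 0.4542;  x = 0.0027+-0.0277z,  y = 0.0074+-0.0962z
quadratic in z: (1.0100)z²+(0.1303)z+(-0.0541)=0, √Δ=0.4855 → z ∈ {-0.3048, 0.1758}; z = -0.3048 (taking z<0)
x = 0.0111, y = 0.0368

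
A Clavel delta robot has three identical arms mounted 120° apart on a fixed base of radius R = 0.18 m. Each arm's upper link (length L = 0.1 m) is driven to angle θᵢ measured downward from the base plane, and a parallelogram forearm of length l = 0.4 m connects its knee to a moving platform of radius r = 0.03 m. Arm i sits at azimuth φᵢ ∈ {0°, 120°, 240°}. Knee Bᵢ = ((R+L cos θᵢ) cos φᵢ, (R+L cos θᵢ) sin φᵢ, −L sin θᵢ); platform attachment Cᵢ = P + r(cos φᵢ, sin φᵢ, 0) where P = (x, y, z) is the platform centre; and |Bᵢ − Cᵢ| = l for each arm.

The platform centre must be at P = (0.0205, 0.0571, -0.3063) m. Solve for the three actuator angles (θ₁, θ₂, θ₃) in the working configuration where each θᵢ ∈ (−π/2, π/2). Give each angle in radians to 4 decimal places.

rotate P by −φ1: (0.0205, 0.0571, -0.3063)
  e−x'=0.1295;  (l²−L²−(e−x')²−y'²−z²)/2L = 0.1807
  √(A²+B²)=0.3326;  θ1 = -1.1708+0.9962 ≈ -0.1746
rotate P by −φ2: (0.0392, -0.0463, -0.3063)
  e−x'=0.1108;  (l²−L²−(e−x')²−y'²−z²)/2L = 0.2088
  θ2 = atan2(B,A) + arccos(C/0.3257) = -0.3487
arm 3 (φ=240.0°): x'=-0.0597, y'=-0.0108
  e−x'=0.2097;  (l²−L²−(e−x')²−y'²−z²)/2L = 0.0604
  θ3 = atan2(B,A) + arccos(C/0.3712) = 0.4368

θ₁ = -0.1746, θ₂ = -0.3487, θ₃ = 0.4368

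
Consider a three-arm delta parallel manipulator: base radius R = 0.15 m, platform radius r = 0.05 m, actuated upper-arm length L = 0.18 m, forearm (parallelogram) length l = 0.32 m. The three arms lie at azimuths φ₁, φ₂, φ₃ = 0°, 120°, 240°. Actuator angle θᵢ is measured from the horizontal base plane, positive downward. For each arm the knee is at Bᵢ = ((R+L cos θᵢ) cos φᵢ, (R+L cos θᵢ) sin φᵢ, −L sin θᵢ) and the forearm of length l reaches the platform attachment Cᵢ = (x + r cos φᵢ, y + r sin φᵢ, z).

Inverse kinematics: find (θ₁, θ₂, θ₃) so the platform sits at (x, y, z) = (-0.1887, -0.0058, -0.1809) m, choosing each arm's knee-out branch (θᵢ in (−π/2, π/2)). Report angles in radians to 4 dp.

θ₁ = 1.3964, θ₂ = -0.0872, θ₃ = -0.1742

rotate P by −φ1: (-0.1887, -0.0058, -0.1809)
  e−x'=0.2887;  (l²−L²−(e−x')²−y'²−z²)/2L = -0.1281
  √(A²+B²)=0.3407;  θ1 = -0.5598+1.9562 ≈ 1.3964
arm 2 (φ=120.0°): x'=0.0893, y'=0.1663
  e−x'=0.0107;  (l²−L²−(e−x')²−y'²−z²)/2L = 0.0264
  γ=atan2(-0.1809,0.0107)=-1.5119;  ψ=arccos(0.1456)=1.4247;  θ2=γ+ψ≈-0.0872
φ3=240.0° → target in arm frame (0.0994, -0.1605)
  A cos θ + B sin θ = C:  0.0006·cos θ + -0.1809·sin θ = 0.0320
  θ3 = atan2(B,A) + arccos(C/0.1809) = -0.1742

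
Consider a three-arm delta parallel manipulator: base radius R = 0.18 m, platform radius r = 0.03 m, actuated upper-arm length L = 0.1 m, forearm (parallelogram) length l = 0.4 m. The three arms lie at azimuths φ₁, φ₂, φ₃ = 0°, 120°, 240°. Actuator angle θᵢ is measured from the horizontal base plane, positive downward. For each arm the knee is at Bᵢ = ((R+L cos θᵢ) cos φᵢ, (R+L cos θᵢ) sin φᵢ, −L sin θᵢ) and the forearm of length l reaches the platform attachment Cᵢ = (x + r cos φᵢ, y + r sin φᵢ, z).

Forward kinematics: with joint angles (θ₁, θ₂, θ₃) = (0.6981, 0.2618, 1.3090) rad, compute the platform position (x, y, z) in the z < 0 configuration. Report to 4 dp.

O1 = (0.2266·cos0.0°, 0.2266·sin0.0°, -0.0643) = (0.2266, 0.0000, -0.0643)
O2 = (0.2466·cos120.0°, 0.2466·sin120.0°, -0.0259) = (-0.1233, 0.2136, -0.0259)
arm 3 at φ=240.0°: e+L cos θ3 = 0.1759;  O3 = (-0.0879, -0.1523, -0.0966)
subtract pairs → two planes through P
[-0.6998 0.4271 0.0768]·P = 0.0060;  [-0.6291 -0.3046 -0.0646]·P = -0.0152
Cramer: x(z) = 0.0097-0.0087z;  y(z) = 0.0299-0.1941z
into |P−O₁|² = l²: 1.0378z² + 0.1207z + -0.1079 = 0;  Δ = 0.4626;  z = -0.3859 or 0.2695 → z<0 root = -0.3859
x = 0.0131, y = 0.1048

(0.0131, 0.1048, -0.3859)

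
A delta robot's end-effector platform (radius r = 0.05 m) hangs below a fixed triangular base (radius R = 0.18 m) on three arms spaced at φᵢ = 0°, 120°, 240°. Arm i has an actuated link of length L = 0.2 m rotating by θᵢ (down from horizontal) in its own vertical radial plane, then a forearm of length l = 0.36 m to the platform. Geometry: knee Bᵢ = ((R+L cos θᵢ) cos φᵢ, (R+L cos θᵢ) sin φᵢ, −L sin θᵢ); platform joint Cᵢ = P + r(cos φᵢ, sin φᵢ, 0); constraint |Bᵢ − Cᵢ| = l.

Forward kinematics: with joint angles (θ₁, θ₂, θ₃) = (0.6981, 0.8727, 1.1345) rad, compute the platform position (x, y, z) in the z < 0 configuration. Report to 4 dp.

(0.0562, 0.0447, -0.4044)

O1 = (0.2832·cos0.0°, 0.2832·sin0.0°, -0.1286) = (0.2832, 0.0000, -0.1286)
O2 = (0.2586·cos120.0°, 0.2586·sin120.0°, -0.1532) = (-0.1293, 0.2239, -0.1532)
O3 = (0.2145·cos240.0°, 0.2145·sin240.0°, -0.1813) = (-0.1073, -0.1858, -0.1813)
eliminate P² terms by subtracting sphere 1 from 2 and 3
linear system: -0.8250x+0.4478y = -0.0064−-0.0493z; -0.7809x+-0.3716y = -0.0179−-0.1054z
det = 0.6563;  x = 0.0158+-0.0999z,  y = 0.0148+-0.0738z
into |P−O₁|² = l²: 1.0154z² + 0.3083z + -0.0414 = 0;  Δ = 0.2630;  z = -0.4044 or 0.1007 → z<0 root = -0.4044
x = 0.0562, y = 0.0447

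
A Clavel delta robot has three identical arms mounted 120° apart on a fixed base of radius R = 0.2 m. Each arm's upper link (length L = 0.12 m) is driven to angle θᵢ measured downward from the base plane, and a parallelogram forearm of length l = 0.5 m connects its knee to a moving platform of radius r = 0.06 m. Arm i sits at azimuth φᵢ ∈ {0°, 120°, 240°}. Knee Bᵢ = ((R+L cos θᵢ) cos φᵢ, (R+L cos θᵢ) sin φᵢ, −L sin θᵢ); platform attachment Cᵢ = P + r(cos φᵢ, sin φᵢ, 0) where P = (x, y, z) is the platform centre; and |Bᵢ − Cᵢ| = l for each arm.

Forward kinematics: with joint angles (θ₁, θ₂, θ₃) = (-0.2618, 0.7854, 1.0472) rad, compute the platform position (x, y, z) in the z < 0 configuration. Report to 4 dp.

O1 = (0.2559·cos0.0°, 0.2559·sin0.0°, 0.0311) = (0.2559, 0.0000, 0.0311)
arm 2 at φ=120.0°: ρ2 = 0.2249;  O2 = (-0.1124, 0.1947, -0.0849)
φ3=240.0°: virtual centre (-0.1000, -0.1732, -0.1039), radius l
|O₂|²−|O₁|² = -0.0087;  |O₃|²−|O₁|² = -0.0157
linear system: -0.7367x+0.3895y = -0.0087−-0.2318z; -0.7118x+-0.3464y = -0.0157−-0.2700z
Cramer: x(z) = 0.0171-0.3483z;  y(z) = 0.0100-0.0636z
into |P−O₁|² = l²: 1.1254z² + 0.1030z + -0.1919 = 0;  Δ = 0.8745;  z = -0.4612 or 0.3697 → z<0 root = -0.4612
x = 0.1778, y = 0.0394

(0.1778, 0.0394, -0.4612)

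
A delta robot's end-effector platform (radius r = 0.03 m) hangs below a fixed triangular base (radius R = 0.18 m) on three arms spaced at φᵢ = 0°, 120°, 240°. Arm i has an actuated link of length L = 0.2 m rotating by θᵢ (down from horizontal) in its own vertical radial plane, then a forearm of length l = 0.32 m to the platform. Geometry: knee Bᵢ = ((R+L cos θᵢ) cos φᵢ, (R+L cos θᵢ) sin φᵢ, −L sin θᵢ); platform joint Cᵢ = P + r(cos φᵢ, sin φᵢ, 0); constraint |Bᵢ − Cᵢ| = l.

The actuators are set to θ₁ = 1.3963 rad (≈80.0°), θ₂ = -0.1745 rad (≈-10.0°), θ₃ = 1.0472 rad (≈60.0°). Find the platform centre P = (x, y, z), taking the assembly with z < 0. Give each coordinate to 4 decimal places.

arm 1 at φ=0.0°: ρ1 = 0.1847;  O1 = (0.1847, 0.0000, -0.1970)
O2 = (0.3470·cos120.0°, 0.3470·sin120.0°, 0.0347) = (-0.1735, 0.3005, 0.0347)
O3 = (0.2500·cos240.0°, 0.2500·sin240.0°, -0.1732) = (-0.1250, -0.2165, -0.1732)
subtract pairs → two planes through P
[-0.7164 0.6010 0.4634]·P = 0.0487;  [-0.6194 -0.4330 0.0475]·P = 0.0196
Cramer: x(z) = -0.0481+0.3358z;  y(z) = 0.0236-0.3707z
sphere 1 gives Az²+Bz+C=0 with A=1.2502, B=0.2200, C=-0.0088;  B²−4AC=0.0926;  roots -0.2097, 0.0337;  negative root z = -0.2097
x = -0.1185, y = 0.1013

(-0.1185, 0.1013, -0.2097)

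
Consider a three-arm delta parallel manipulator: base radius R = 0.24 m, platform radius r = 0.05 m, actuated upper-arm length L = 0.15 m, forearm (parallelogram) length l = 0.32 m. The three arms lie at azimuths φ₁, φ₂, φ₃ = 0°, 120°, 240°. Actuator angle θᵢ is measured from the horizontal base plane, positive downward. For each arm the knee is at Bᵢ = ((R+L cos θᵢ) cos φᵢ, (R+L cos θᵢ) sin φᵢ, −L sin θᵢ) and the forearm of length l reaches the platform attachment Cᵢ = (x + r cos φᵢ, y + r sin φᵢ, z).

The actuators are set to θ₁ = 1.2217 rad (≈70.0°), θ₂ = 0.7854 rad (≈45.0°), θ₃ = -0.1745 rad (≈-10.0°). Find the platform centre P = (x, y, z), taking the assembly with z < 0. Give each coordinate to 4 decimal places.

arm 1 at φ=0.0°: (R−r)+L cos θ1 = 0.2413;  O1 = (0.2413, 0.0000, -0.1410)
O2 = (0.2961·cos120.0°, 0.2961·sin120.0°, -0.1061) = (-0.1480, 0.2564, -0.1061)
arm 3 at φ=240.0°: (R−r)+L cos θ3 = 0.3377;  O3 = (-0.1689, -0.2925, 0.0260)
|O₂|²−|O₁|² = 0.0208;  |O₃|²−|O₁|² = 0.0366
[-0.7787 0.5128 0.0698]·P = 0.0208;  [-0.8203 -0.5850 0.3340]·P = 0.0366
Cramer: x(z) = -0.0353+0.2421z;  y(z) = -0.0131+0.2315z
sphere 1 gives Az²+Bz+C=0 with A=1.1122, B=0.1419, C=-0.0058;  B²−4AC=0.0461;  roots -0.1603, 0.0327;  negative root z = -0.1603
x = -0.0741, y = -0.0502

(-0.0741, -0.0502, -0.1603)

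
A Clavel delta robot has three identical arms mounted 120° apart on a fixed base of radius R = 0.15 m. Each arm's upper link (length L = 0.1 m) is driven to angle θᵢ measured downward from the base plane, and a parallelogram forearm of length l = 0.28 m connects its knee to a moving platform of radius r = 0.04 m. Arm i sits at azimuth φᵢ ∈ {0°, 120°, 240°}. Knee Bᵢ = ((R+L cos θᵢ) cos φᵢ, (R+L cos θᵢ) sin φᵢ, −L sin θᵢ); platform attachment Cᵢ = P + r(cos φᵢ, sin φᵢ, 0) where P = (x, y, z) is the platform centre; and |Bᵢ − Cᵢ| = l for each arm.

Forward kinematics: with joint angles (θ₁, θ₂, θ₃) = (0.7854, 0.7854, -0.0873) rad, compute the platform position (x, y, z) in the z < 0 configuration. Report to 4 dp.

O1 = (0.1807·cos0.0°, 0.1807·sin0.0°, -0.0707) = (0.1807, 0.0000, -0.0707)
arm 2 at φ=120.0°: e+L cos θ2 = 0.1807;  O2 = (-0.0904, 0.1565, -0.0707)
O3 = (0.2096·cos240.0°, 0.2096·sin240.0°, 0.0087) = (-0.1048, -0.1815, 0.0087)
|O₂|²−|O₁|² = 0.0000;  |O₃|²−|O₁|² = 0.0064
plane₁₂: -0.5421x+0.3130y+0.0000z = 0.0000
Cramer: x(z) = -0.0053+0.1324z;  y(z) = -0.0092+0.2293z
into |P−O₁|² = l²: 1.0701z² + 0.0880z + -0.0387 = 0;  Δ = 0.1735;  z = -0.2357 or 0.1535 → z<0 root = -0.2357
x = -0.0365, y = -0.0632

(-0.0365, -0.0632, -0.2357)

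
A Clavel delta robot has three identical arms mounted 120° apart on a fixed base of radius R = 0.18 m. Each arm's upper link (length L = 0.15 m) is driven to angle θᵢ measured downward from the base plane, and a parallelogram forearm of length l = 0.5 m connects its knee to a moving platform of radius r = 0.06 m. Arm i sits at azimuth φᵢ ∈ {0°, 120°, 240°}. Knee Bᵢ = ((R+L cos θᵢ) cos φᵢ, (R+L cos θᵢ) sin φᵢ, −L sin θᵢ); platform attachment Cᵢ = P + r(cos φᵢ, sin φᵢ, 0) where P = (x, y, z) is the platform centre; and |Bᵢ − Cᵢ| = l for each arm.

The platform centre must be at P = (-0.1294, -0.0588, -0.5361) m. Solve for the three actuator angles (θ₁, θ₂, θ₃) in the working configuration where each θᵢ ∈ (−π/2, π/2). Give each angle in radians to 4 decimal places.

φ1=0.0° → target in arm frame (-0.1294, -0.0588)
  A cos θ + B sin θ = C:  0.2494·cos θ + -0.5361·sin θ = -0.4185
  √(A²+B²)=0.5913;  θ1 = -1.1354+2.3573 ≈ 1.2219
φ2=120.0° → target in arm frame (0.0138, 0.1415)
  e−x'=0.1062;  (l²−L²−(e−x')²−y'²−z²)/2L = -0.3040
  √(A²+B²)=0.5465;  θ2 = -1.3752+2.1606 ≈ 0.7855
φ3=240.0° → target in arm frame (0.1156, -0.0827)
  A=0.0044, B=-0.5361, C=(l²−L²−A²−y'²−z²)/(2L)=-0.2225
  √(A²+B²)=0.5361;  θ3 = -1.5626+1.9988 ≈ 0.4362

θ₁ = 1.2219, θ₂ = 0.7855, θ₃ = 0.4362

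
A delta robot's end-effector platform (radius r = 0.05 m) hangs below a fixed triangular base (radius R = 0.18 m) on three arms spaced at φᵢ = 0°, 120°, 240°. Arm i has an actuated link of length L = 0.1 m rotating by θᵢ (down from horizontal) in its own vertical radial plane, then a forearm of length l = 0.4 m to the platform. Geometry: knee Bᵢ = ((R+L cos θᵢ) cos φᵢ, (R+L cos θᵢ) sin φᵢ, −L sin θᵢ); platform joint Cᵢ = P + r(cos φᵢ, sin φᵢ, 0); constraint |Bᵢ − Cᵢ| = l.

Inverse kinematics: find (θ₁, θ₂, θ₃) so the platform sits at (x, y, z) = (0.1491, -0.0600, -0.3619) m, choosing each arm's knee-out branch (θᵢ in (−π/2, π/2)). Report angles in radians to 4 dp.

φ1=0.0° → target in arm frame (0.1491, -0.0600)
  A=-0.0191, B=-0.3619, C=(l²−L²−A²−y'²−z²)/(2L)=0.0753
  √(A²+B²)=0.3624;  θ1 = -1.6235+1.3614 ≈ -0.2621
φ2=120.0° → target in arm frame (-0.1265, -0.0991)
  e−x'=0.2565;  (l²−L²−(e−x')²−y'²−z²)/2L = -0.2830
  θ2 = atan2(B,A) + arccos(C/0.4436) = 1.3084
rotate P by −φ3: (-0.0226, 0.1591, -0.3619)
  e−x'=0.1526;  (l²−L²−(e−x')²−y'²−z²)/2L = -0.1479
  γ=atan2(-0.3619,0.1526)=-1.1718;  ψ=arccos(-0.3765)=1.9568;  θ3=γ+ψ≈0.7850

θ₁ = -0.2621, θ₂ = 1.3084, θ₃ = 0.7850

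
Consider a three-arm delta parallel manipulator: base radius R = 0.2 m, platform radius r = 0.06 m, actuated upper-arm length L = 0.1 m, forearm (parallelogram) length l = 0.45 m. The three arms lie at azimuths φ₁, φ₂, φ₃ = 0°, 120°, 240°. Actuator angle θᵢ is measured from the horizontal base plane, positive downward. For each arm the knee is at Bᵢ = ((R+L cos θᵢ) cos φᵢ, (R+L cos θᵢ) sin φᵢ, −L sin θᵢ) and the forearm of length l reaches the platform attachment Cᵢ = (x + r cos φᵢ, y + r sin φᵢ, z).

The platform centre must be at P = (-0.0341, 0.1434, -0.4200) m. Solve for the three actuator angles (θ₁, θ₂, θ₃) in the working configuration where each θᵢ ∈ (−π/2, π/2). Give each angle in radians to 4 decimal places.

θ₁ = 0.7854, θ₂ = -0.1743, θ₃ = 1.1343

rotate P by −φ1: (-0.0341, 0.1434, -0.4200)
  A cos θ + B sin θ = C:  0.1741·cos θ + -0.4200·sin θ = -0.1739
  θ1 = atan2(B,A) + arccos(C/0.4547) = 0.7854
φ2=120.0° → target in arm frame (0.1412, -0.0422)
  A=-0.0012, B=-0.4200, C=(l²−L²−A²−y'²−z²)/(2L)=0.0716
  γ=atan2(-0.4200,-0.0012)=-1.5737;  ψ=arccos(0.1705)=1.3995;  θ2=γ+ψ≈-0.1743
rotate P by −φ3: (-0.1071, -0.1012, -0.4200)
  A cos θ + B sin θ = C:  0.2471·cos θ + -0.4200·sin θ = -0.2761
  γ=atan2(-0.4200,0.2471)=-1.0389;  ψ=arccos(-0.5666)=2.1732;  θ3=γ+ψ≈1.1343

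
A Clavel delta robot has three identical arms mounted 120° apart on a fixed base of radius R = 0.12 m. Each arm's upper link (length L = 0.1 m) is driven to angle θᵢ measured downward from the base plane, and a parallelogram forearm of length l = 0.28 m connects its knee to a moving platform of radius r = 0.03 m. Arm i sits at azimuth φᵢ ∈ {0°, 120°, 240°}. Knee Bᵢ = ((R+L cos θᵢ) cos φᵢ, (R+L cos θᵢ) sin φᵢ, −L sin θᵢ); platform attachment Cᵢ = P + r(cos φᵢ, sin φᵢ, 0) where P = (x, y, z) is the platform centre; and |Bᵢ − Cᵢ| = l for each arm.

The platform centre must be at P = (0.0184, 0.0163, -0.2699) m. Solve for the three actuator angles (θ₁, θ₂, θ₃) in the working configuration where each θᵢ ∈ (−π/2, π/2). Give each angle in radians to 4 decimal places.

θ₁ = 0.4364, θ₂ = 0.5238, θ₃ = 0.6983

arm 1 (φ=0.0°): x'=0.0184, y'=0.0163
  A cos θ + B sin θ = C:  0.0716·cos θ + -0.2699·sin θ = -0.0492
  θ1 = atan2(B,A) + arccos(C/0.2792) = 0.4364
arm 2 (φ=120.0°): x'=0.0049, y'=-0.0241
  e−x'=0.0851;  (l²−L²−(e−x')²−y'²−z²)/2L = -0.0613
  √(A²+B²)=0.2830;  θ2 = -1.2654+1.7892 ≈ 0.5238
rotate P by −φ3: (-0.0233, 0.0078, -0.2699)
  A cos θ + B sin θ = C:  0.1133·cos θ + -0.2699·sin θ = -0.0867
  θ3 = atan2(B,A) + arccos(C/0.2927) = 0.6983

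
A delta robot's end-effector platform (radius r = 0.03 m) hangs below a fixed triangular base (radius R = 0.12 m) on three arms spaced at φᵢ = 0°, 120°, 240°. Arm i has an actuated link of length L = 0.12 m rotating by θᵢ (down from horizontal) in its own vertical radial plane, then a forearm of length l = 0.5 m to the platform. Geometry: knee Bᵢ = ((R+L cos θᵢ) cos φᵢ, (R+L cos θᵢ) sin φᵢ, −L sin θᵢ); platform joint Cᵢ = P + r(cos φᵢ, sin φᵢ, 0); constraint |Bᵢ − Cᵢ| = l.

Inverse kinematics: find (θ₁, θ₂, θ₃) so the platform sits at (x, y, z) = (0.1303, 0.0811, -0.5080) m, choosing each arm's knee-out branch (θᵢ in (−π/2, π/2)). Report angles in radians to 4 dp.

rotate P by −φ1: (0.1303, 0.0811, -0.5080)
  e−x'=-0.0403;  (l²−L²−(e−x')²−y'²−z²)/2L = -0.1278
  θ1 = atan2(B,A) + arccos(C/0.5096) = 0.1743
φ2=120.0° → target in arm frame (0.0051, -0.1534)
  A cos θ + B sin θ = C:  0.0849·cos θ + -0.5080·sin θ = -0.2217
  √(A²+B²)=0.5150;  θ2 = -1.4052+2.0157 ≈ 0.6106
arm 3 (φ=240.0°): x'=-0.1354, y'=0.0723
  e−x'=0.2254;  (l²−L²−(e−x')²−y'²−z²)/2L = -0.3270
  γ=atan2(-0.5080,0.2254)=-1.1532;  ψ=arccos(-0.5885)=2.1999;  θ3=γ+ψ≈1.0467

θ₁ = 0.1743, θ₂ = 0.6106, θ₃ = 1.0467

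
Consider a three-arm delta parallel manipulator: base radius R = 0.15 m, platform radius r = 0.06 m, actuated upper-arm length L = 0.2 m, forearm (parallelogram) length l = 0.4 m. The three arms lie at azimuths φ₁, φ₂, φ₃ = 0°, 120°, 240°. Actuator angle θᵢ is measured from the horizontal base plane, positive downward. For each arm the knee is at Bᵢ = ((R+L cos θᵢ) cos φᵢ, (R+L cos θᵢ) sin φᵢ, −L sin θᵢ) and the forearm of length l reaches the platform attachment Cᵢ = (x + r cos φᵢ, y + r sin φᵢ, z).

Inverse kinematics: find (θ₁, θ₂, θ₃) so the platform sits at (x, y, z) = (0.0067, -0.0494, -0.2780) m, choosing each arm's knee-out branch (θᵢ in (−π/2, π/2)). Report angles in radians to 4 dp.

θ₁ = -0.0002, θ₂ = 0.2617, θ₃ = -0.1745

arm 1 (φ=0.0°): x'=0.0067, y'=-0.0494
  A cos θ + B sin θ = C:  0.0833·cos θ + -0.2780·sin θ = 0.0833
  θ1 = atan2(B,A) + arccos(C/0.2902) = -0.0002
φ2=120.0° → target in arm frame (-0.0461, 0.0189)
  A cos θ + B sin θ = C:  0.1361·cos θ + -0.2780·sin θ = 0.0596
  √(A²+B²)=0.3095;  θ2 = -1.1154+1.3771 ≈ 0.2617
rotate P by −φ3: (0.0394, 0.0305, -0.2780)
  A=0.0506, B=-0.2780, C=(l²−L²−A²−y'²−z²)/(2L)=0.0981
  γ=atan2(-0.2780,0.0506)=-1.3909;  ψ=arccos(0.3471)=1.2163;  θ3=γ+ψ≈-0.1745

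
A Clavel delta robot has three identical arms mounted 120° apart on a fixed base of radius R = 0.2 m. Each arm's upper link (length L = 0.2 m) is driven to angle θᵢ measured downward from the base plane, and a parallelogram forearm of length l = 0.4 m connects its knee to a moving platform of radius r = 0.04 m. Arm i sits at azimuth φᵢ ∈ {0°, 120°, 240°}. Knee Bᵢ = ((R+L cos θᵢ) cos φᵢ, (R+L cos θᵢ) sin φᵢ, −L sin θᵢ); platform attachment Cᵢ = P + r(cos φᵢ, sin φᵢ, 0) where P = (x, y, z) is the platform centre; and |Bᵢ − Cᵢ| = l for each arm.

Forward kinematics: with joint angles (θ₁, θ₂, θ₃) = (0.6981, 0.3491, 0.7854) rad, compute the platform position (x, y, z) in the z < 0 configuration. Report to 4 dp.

(-0.0186, 0.0572, -0.3445)

arm 1 at φ=0.0°: (R−r)+L cos θ1 = 0.3132;  O1 = (0.3132, 0.0000, -0.1286)
arm 2 at φ=120.0°: (R−r)+L cos θ2 = 0.3479;  O2 = (-0.1740, 0.3013, -0.0684)
φ3=240.0°: virtual centre (-0.1507, -0.2610, -0.1414), radius l
subtract pairs → two planes through P
linear system: -0.9744x+0.6026y = 0.0111−0.1203z; -0.9278x+-0.5221y = -0.0038−-0.0257z
det = 1.0679;  x = -0.0033+0.0443z,  y = 0.0131+-0.1280z
quadratic in z: (1.0183)z²+(0.2257)z+(-0.0431)=0, √Δ=0.4760 → z ∈ {-0.3445, 0.1229}; z = -0.3445 (taking z<0)
x = -0.0186, y = 0.0572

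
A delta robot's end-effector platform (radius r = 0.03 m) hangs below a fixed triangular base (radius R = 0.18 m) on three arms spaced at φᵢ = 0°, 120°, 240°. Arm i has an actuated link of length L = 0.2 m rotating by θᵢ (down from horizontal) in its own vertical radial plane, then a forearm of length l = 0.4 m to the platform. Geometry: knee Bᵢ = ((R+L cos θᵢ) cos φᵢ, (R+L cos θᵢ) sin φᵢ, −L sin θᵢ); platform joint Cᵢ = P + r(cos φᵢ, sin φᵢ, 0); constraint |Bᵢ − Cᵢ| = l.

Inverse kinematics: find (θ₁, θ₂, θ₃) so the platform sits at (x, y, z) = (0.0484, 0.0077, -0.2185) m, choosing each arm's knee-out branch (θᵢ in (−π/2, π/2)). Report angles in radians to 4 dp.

θ₁ = -0.2618, θ₂ = 0.2619, θ₃ = 0.3490

φ1=0.0° → target in arm frame (0.0484, 0.0077)
  A=0.1016, B=-0.2185, C=(l²−L²−A²−y'²−z²)/(2L)=0.1547
  √(A²+B²)=0.2410;  θ1 = -1.1355+0.8738 ≈ -0.2618
rotate P by −φ2: (-0.0175, -0.0458, -0.2185)
  A=0.1675, B=-0.2185, C=(l²−L²−A²−y'²−z²)/(2L)=0.1052
  γ=atan2(-0.2185,0.1675)=-0.9167;  ψ=arccos(0.3822)=1.1786;  θ2=γ+ψ≈0.2619
arm 3 (φ=240.0°): x'=-0.0309, y'=0.0381
  A=0.1809, B=-0.2185, C=(l²−L²−A²−y'²−z²)/(2L)=0.0952
  γ=atan2(-0.2185,0.1809)=-0.8793;  ψ=arccos(0.3358)=1.2284;  θ3=γ+ψ≈0.3490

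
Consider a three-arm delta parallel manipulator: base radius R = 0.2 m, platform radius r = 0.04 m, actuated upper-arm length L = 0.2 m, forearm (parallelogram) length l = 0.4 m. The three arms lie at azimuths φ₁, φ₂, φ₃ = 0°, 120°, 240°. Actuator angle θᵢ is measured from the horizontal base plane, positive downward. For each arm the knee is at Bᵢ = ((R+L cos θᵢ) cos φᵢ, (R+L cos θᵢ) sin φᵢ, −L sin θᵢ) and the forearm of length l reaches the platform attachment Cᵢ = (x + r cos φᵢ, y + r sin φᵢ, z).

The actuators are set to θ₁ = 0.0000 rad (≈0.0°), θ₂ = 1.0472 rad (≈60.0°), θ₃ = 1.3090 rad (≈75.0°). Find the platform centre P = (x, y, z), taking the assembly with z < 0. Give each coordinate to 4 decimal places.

O1 = (0.3600·cos0.0°, 0.3600·sin0.0°, 0.0000) = (0.3600, 0.0000, 0.0000)
arm 2 at φ=120.0°: (R−r)+L cos θ2 = 0.2600;  O2 = (-0.1300, 0.2252, -0.1732)
φ3=240.0°: virtual centre (-0.1059, -0.1834, -0.1932), radius l
eliminate P² terms by subtracting sphere 1 from 2 and 3
[-0.9800 0.4503 -0.3464]·P = -0.0320;  [-0.9318 -0.3668 -0.3864]·P = -0.0474
det = 0.7791;  x = 0.0425+-0.3864z,  y = 0.0214+-0.0717z
quadratic in z: (1.1545)z²+(0.2423)z+(-0.0587)=0, √Δ=0.5744 → z ∈ {-0.3537, 0.1438}; z = -0.3537 (taking z<0)
x = 0.1792, y = 0.0468

(0.1792, 0.0468, -0.3537)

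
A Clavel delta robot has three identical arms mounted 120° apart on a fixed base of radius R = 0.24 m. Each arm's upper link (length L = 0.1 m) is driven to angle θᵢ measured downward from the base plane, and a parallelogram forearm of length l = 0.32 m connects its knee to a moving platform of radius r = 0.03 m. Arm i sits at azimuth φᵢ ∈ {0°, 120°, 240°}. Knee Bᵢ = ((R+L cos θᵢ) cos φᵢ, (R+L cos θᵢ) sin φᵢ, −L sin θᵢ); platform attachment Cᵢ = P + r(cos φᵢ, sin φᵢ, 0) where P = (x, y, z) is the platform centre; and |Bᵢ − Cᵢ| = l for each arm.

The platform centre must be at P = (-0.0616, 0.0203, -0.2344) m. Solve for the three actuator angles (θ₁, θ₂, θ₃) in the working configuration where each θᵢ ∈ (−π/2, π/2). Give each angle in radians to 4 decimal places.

θ₁ = 1.3960, θ₂ = 0.4366, θ₃ = 0.7850

rotate P by −φ1: (-0.0616, 0.0203, -0.2344)
  e−x'=0.2716;  (l²−L²−(e−x')²−y'²−z²)/2L = -0.1836
  γ=atan2(-0.2344,0.2716)=-0.7120;  ψ=arccos(-0.5118)=2.1081;  θ1=γ+ψ≈1.3960
arm 2 (φ=120.0°): x'=0.0484, y'=0.0432
  A=0.1616, B=-0.2344, C=(l²−L²−A²−y'²−z²)/(2L)=0.0473
  γ=atan2(-0.2344,0.1616)=-0.9671;  ψ=arccos(0.1663)=1.4037;  θ2=γ+ψ≈0.4366
φ3=240.0° → target in arm frame (0.0132, -0.0635)
  e−x'=0.1968;  (l²−L²−(e−x')²−y'²−z²)/2L = -0.0265
  γ=atan2(-0.2344,0.1968)=-0.8724;  ψ=arccos(-0.0866)=1.6575;  θ3=γ+ψ≈0.7850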